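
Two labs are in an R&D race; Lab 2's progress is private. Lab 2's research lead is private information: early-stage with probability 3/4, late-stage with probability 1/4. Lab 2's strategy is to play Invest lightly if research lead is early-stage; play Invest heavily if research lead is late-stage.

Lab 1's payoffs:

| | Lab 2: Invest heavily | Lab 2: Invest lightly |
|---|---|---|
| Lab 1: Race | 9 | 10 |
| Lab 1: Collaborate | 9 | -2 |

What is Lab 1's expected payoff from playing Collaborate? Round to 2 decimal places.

E[Collaborate] = 3/4·(-2) + 1/4·9 = (-3/2) + 9/4 = 3/4

0.75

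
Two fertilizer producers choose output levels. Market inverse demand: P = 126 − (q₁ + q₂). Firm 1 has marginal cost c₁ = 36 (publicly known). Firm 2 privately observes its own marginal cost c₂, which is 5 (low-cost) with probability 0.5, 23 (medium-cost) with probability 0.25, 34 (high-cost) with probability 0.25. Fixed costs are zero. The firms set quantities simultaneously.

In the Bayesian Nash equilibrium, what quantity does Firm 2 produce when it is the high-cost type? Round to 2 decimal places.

Type-c best response for Firm 2: q₂(c) = (126 − c)/2 − q₁/2.
Firm 1 maximizes expected profit; its first-order condition is 126 − 2q₁ − E[q₂] − 36 = 0.
Substituting E[q₂] and solving: E[c₂] = 16.75, so q₁ = (126 − 2·36 + 16.75)/3 = 23.5833.
q₂(high-cost) = (126 − 34 − 23.5833)/2 = 34.2083.

34.21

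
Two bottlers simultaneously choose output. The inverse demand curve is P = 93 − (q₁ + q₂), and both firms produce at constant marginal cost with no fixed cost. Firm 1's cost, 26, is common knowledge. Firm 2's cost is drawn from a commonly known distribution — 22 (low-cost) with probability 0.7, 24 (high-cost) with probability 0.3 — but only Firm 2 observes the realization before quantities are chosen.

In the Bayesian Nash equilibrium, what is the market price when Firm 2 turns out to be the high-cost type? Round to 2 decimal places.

Type-c best response for Firm 2: q₂(c) = (93 − c)/2 − q₁/2.
Firm 1 maximizes expected profit; its first-order condition is 93 − 2q₁ − E[q₂] − 26 = 0.
Substituting E[q₂] and solving: E[c₂] = 22.6, so q₁ = (93 − 2·26 + 22.6)/3 = 21.2.
q₂(high-cost) = 23.9, so P = 93 − (21.2 + 23.9) = 47.9.

47.90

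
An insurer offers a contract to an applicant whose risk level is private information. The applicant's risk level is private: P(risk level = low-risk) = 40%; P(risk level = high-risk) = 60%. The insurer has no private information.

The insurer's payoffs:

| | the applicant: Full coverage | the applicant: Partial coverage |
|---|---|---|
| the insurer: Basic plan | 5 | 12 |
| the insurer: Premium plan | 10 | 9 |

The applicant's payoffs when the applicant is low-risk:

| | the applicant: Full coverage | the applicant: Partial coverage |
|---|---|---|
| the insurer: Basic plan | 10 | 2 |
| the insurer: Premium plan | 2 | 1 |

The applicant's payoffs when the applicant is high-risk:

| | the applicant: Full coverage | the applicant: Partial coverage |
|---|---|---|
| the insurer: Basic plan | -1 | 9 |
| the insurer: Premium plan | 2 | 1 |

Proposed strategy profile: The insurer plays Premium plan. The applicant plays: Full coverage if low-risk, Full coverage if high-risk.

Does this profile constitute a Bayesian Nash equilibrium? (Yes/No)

Yes

The insurer plays Premium plan: E[Premium plan] = 0.4·(10) + 0.6·(10) = 10; E[Basic plan] = 5. Best-responding. ✓
The applicant (risk level low-risk), facing Premium plan: Full coverage gives 2, Partial coverage gives 1. Proposed Full coverage is best. ✓
The applicant (risk level high-risk), facing Premium plan: Full coverage gives 2, Partial coverage gives 1. Proposed Full coverage is best. ✓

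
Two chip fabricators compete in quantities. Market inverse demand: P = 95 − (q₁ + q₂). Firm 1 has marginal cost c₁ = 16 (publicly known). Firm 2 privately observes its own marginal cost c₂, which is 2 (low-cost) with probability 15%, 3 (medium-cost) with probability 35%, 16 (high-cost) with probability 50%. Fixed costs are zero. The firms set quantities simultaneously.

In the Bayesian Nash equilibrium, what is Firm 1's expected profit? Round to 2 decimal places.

581.61

Firm 2 with cost c maximizes (95 − (q₁+q₂) − c)·q₂, giving q₂(c) = (95 − c − q₁)/2.
E[c₂] = 0.15·2 + 0.35·3 + 0.5·16 = 9.35
Firm 1's FOC against E[q₂] yields q₁ = (95 − 2·16 + E[c₂])/3 = (95 − 32 + 9.35)/3 = 24.1167.
E[P] = 95 − (q₁ + E[q₂]) = 40.1167; Firm 1's expected profit = (E[P] − 16)·q₁ = (40.1167 − 16)·24.1167 = 581.614.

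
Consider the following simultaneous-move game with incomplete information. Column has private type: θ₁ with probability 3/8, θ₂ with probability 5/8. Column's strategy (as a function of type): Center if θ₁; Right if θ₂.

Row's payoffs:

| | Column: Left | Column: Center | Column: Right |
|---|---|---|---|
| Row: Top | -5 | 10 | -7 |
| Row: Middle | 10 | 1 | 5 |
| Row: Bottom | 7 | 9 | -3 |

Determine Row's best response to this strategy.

Middle

E[Top] = 3/8·(10) + 5/8·(-7) = -5/8
E[Middle] = 3/8·(1) + 5/8·(5) = 7/2
E[Bottom] = 3/8·(9) + 5/8·(-3) = 3/2
Best response: Middle (7/2 is the largest).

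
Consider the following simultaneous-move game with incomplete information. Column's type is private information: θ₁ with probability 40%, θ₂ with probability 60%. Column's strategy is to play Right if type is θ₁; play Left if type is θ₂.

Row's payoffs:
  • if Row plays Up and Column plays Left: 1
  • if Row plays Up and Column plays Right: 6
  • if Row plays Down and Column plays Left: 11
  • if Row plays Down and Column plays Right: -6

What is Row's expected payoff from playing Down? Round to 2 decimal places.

4.20

Take the expectation over Column's type, weighting each type's action by its prior probability.
E[Down] = 0.4·(-6) + 0.6·11 = (-2.4) + 6.6 = 4.2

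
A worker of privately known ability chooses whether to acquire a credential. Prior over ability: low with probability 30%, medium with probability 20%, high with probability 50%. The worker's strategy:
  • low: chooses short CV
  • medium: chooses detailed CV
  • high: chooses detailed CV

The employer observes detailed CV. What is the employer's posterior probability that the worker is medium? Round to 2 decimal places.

0.29

Apply Bayes' rule using the sender's strategy as the likelihood.
P(detailed CV) = 0.3·0 + 0.2·1 + 0.5·1 = 0.7
P(medium | detailed CV) = (0.2·1) / 0.7 = 0.2 / 0.7 = 0.285714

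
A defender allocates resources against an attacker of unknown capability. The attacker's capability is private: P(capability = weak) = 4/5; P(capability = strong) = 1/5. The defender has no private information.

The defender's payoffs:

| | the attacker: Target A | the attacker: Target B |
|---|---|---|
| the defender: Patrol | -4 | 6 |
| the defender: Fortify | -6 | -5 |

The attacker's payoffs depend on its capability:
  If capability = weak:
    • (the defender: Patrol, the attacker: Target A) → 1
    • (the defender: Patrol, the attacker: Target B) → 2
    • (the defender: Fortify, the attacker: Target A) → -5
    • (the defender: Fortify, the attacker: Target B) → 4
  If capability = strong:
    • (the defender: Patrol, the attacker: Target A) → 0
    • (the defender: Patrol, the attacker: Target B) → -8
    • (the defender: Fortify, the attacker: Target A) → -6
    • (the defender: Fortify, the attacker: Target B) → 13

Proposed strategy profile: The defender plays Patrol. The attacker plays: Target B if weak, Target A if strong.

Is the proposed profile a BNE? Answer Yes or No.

Yes

The defender plays Patrol: E[Patrol] = 4/5·(6) + 1/5·(-4) = 4; E[Fortify] = -26/5. Best-responding. ✓
The attacker (capability weak), facing Patrol: Target A gives 1, Target B gives 2. Proposed Target B is best. ✓
The attacker (capability strong), facing Patrol: Target A gives 0, Target B gives -8. Proposed Target A is best. ✓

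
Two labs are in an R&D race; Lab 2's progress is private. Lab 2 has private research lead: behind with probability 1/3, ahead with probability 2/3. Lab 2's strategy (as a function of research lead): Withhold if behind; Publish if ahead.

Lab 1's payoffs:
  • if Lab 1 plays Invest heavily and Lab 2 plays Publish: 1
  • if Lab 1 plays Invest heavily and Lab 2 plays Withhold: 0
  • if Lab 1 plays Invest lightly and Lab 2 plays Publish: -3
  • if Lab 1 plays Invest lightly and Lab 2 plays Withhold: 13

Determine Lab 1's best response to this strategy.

Compute Lab 1's expected payoff for each action, taking the expectation over Lab 2's type.
E[Invest heavily] = 1/3·(0) + 2/3·(1) = 2/3
E[Invest lightly] = 1/3·(13) + 2/3·(-3) = 7/3
Best response: Invest lightly (7/3 is the largest).

Invest lightly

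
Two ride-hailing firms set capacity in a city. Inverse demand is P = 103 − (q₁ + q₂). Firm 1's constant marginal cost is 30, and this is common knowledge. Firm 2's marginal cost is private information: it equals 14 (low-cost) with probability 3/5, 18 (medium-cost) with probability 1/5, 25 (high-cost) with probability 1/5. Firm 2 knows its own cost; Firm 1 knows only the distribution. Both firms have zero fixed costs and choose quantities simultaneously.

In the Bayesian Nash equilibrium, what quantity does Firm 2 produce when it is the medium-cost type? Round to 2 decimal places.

Each type of Firm 2 best-responds to q₁; Firm 1 best-responds to the expected q₂ over Firm 2's types.
Firm 2 with cost c maximizes (103 − (q₁+q₂) − c)·q₂, giving q₂(c) = (103 − c − q₁)/2.
E[c₂] = 3/5·14 + 1/5·18 + 1/5·25 = 17
Firm 1's FOC against E[q₂] yields q₁ = (103 − 2·30 + E[c₂])/3 = (103 − 60 + 17)/3 = 20.
q₂(medium-cost) = (103 − 18 − 20)/2 = 32.5.

32.50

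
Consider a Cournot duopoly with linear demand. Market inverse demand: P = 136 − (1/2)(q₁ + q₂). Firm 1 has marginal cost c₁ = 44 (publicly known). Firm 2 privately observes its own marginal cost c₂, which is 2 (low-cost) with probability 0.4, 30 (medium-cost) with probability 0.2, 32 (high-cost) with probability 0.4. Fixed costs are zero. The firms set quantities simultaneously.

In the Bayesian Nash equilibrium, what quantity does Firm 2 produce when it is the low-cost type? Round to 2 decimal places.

Type-c best response for Firm 2: q₂(c) = (136 − c) − q₁/2.
Firm 1 maximizes expected profit; its first-order condition is 136 − q₁ − (1/2)E[q₂] − 44 = 0.
Substituting E[q₂] and solving: E[c₂] = 19.6, so q₁ = (136 − 2·44 + 19.6)/(3/2) = 45.0667.
q₂(low-cost) = (136 − 2 − (1/2)·45.0667) = 111.467.

111.47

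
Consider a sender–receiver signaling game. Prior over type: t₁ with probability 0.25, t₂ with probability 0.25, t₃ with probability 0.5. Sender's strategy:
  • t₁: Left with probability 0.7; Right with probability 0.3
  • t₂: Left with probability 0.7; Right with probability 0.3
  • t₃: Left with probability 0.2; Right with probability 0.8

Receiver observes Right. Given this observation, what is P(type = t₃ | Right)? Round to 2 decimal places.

0.73

P(Right) = 0.25·0.3 + 0.25·0.3 + 0.5·0.8 = 0.55
P(t₃ | Right) = (0.5·0.8) / 0.55 = 0.4 / 0.55 = 0.727273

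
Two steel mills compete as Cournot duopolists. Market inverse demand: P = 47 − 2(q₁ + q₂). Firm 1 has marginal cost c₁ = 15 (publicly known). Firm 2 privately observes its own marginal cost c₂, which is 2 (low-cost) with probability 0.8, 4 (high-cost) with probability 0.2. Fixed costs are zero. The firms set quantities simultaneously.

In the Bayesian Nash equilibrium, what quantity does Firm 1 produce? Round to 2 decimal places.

3.23

Type-c best response for Firm 2: q₂(c) = (47 − c)/4 − q₁/2.
Firm 1 maximizes expected profit; its first-order condition is 47 − 4q₁ − 2E[q₂] − 15 = 0.
Substituting E[q₂] and solving: E[c₂] = 2.4, so q₁ = (47 − 2·15 + 2.4)/6 = 3.23333.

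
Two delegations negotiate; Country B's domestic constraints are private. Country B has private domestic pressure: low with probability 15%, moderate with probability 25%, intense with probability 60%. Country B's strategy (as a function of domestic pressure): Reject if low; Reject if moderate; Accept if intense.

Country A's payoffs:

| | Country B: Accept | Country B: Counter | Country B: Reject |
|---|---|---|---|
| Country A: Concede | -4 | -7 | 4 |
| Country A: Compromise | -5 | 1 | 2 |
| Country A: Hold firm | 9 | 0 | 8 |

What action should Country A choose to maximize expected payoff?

E[Concede] = 0.15·(4) + 0.25·(4) + 0.6·(-4) = -0.8
E[Compromise] = 0.15·(2) + 0.25·(2) + 0.6·(-5) = -2.2
E[Hold firm] = 0.15·(8) + 0.25·(8) + 0.6·(9) = 8.6
Best response: Hold firm (8.6 is the largest).

Hold firm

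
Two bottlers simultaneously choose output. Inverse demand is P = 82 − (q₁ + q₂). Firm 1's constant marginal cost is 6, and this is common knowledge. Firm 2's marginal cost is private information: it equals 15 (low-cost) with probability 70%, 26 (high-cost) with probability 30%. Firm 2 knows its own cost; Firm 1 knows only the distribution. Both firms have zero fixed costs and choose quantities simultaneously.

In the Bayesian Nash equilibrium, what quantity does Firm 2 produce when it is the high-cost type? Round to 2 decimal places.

Type-c best response for Firm 2: q₂(c) = (82 − c)/2 − q₁/2.
Firm 1 maximizes expected profit; its first-order condition is 82 − 2q₁ − E[q₂] − 6 = 0.
Substituting E[q₂] and solving: E[c₂] = 18.3, so q₁ = (82 − 2·6 + 18.3)/3 = 29.4333.
q₂(high-cost) = (82 − 26 − 29.4333)/2 = 13.2833.

13.28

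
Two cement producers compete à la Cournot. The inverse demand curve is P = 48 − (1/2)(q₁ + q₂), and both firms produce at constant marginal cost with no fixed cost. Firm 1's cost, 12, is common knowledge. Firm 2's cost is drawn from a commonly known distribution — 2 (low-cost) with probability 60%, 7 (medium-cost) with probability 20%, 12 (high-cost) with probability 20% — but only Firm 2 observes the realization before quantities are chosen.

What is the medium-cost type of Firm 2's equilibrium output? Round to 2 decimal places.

Type-c best response for Firm 2: q₂(c) = (48 − c) − q₁/2.
Firm 1 maximizes expected profit; its first-order condition is 48 − q₁ − (1/2)E[q₂] − 12 = 0.
Substituting E[q₂] and solving: E[c₂] = 5, so q₁ = (48 − 2·12 + 5)/(3/2) = 19.3333.
q₂(medium-cost) = (48 − 7 − (1/2)·19.3333) = 31.3333.

31.33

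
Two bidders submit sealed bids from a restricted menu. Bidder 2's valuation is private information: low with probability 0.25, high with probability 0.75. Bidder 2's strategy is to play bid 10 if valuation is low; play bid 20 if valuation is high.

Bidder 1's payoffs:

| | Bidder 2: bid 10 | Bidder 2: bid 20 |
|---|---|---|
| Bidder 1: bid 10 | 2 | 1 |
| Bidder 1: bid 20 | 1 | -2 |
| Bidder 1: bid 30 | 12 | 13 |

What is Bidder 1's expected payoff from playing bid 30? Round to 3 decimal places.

E[bid 30] = 0.25·12 + 0.75·13 = 3 + 9.75 = 12.75

12.750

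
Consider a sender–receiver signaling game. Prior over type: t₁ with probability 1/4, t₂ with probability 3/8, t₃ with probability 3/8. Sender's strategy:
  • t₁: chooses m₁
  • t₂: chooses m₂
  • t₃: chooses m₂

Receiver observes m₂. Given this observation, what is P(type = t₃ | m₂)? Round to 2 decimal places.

P(m₂) = (1/4)·0 + (3/8)·1 + (3/8)·1 = 3/4
P(t₃ | m₂) = ((3/8)·1) / (3/4) = (3/8) / (3/4) = 1/2

0.50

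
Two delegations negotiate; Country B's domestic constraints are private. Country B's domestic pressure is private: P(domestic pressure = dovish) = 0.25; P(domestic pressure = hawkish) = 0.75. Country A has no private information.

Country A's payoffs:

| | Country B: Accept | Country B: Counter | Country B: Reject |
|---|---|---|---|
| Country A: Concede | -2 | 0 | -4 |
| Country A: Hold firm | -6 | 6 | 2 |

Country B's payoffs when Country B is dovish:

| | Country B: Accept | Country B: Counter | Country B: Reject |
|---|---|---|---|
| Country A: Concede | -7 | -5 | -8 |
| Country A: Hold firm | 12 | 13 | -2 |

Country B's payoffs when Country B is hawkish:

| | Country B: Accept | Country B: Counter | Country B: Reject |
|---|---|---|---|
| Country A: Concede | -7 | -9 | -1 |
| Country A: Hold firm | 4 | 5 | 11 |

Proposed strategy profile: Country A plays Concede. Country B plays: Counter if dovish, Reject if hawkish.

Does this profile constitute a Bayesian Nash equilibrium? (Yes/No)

No

A profile is a BNE iff every type of every player is best-responding given beliefs about the other side.
Country A plays Concede: E[Concede] = 0.25·(0) + 0.75·(-4) = -3; E[Hold firm] = 3. Not best-responding. ✗
Country B (domestic pressure dovish), facing Concede: Accept gives -7, Counter gives -5, Reject gives -8. Proposed Counter is best. ✓
Country B (domestic pressure hawkish), facing Concede: Accept gives -7, Counter gives -9, Reject gives -1. Proposed Reject is best. ✓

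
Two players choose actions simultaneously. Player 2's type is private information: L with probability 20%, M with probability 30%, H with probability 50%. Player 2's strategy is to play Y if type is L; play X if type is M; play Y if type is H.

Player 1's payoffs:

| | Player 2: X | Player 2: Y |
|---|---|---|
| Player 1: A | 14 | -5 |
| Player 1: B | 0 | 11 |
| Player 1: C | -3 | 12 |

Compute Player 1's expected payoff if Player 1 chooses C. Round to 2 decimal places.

7.50

E[C] = 0.2·12 + 0.3·(-3) + 0.5·12 = 2.4 + (-0.9) + 6 = 7.5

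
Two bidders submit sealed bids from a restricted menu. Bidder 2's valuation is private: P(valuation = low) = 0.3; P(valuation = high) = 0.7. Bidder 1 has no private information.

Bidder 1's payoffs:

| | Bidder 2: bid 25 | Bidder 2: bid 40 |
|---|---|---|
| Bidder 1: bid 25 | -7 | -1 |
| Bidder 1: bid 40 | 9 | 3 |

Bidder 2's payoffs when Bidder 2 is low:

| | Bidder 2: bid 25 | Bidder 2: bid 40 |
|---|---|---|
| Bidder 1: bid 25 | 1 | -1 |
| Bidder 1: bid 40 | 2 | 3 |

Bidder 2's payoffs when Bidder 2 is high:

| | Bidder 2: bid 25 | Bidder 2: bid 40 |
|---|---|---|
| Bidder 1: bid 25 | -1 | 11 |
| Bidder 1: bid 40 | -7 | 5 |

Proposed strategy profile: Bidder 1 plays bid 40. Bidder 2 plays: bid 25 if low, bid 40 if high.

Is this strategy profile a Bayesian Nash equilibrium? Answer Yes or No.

No

A profile is a BNE iff every type of every player is best-responding given beliefs about the other side.
Bidder 1 plays bid 40: E[bid 40] = 0.3·(9) + 0.7·(3) = 4.8; E[bid 25] = -2.8. Best-responding. ✓
Bidder 2 (valuation low), facing bid 40: bid 25 gives 2, bid 40 gives 3. Proposed bid 25 is not best — profitable deviation exists. ✗
Bidder 2 (valuation high), facing bid 40: bid 25 gives -7, bid 40 gives 5. Proposed bid 40 is best. ✓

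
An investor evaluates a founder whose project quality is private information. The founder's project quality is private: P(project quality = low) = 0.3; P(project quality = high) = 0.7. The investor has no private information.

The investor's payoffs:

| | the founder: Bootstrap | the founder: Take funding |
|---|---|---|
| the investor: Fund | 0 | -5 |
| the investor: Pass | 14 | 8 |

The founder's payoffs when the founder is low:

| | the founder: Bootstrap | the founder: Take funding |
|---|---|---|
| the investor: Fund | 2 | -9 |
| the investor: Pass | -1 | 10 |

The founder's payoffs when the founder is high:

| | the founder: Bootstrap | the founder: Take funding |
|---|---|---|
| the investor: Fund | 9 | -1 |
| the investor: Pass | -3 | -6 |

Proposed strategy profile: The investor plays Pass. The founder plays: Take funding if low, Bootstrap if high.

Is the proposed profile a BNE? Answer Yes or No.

A profile is a BNE iff every type of every player is best-responding given beliefs about the other side.
The investor plays Pass: E[Pass] = 0.3·(8) + 0.7·(14) = 12.2; E[Fund] = -1.5. Best-responding. ✓
The founder (project quality low), facing Pass: Bootstrap gives -1, Take funding gives 10. Proposed Take funding is best. ✓
The founder (project quality high), facing Pass: Bootstrap gives -3, Take funding gives -6. Proposed Bootstrap is best. ✓

Yes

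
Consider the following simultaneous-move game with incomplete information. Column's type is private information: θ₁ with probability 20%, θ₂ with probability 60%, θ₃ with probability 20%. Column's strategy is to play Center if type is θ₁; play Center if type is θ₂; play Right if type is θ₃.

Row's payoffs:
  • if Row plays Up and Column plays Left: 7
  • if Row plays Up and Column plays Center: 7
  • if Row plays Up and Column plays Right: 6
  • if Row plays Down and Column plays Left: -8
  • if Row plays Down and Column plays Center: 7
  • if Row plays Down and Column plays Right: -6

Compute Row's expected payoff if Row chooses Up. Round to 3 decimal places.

6.800

Take the expectation over Column's type, weighting each type's action by its prior probability.
E[Up] = 0.2·7 + 0.6·7 + 0.2·6 = 1.4 + 4.2 + 1.2 = 6.8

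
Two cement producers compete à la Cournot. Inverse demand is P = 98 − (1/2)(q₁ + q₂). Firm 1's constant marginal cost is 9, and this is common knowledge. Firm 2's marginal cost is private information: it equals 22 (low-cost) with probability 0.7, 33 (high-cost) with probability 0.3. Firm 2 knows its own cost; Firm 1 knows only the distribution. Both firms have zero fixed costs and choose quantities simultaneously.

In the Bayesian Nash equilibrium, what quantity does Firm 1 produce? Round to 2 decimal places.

70.20

Type-c best response for Firm 2: q₂(c) = (98 − c) − q₁/2.
Firm 1 maximizes expected profit; its first-order condition is 98 − q₁ − (1/2)E[q₂] − 9 = 0.
Substituting E[q₂] and solving: E[c₂] = 25.3, so q₁ = (98 − 2·9 + 25.3)/(3/2) = 70.2.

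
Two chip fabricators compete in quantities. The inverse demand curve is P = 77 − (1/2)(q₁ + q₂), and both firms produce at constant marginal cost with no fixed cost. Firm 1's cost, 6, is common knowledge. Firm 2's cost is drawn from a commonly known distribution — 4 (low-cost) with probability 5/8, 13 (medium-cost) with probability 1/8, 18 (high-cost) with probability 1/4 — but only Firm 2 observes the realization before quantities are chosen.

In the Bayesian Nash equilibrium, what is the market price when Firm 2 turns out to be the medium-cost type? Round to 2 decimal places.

32.73

Each type of Firm 2 best-responds to q₁; Firm 1 best-responds to the expected q₂ over Firm 2's types.
Firm 2 with cost c maximizes (77 − (1/2)(q₁+q₂) − c)·q₂, giving q₂(c) = (77 − c − (1/2)q₁).
E[c₂] = 5/8·4 + 1/8·13 + 1/4·18 = 8.625
Firm 1's FOC against E[q₂] yields q₁ = (77 − 2·6 + E[c₂])/(3/2) = (77 − 12 + 8.625)/(3/2) = 49.0833.
q₂(medium-cost) = 39.4583, so P = 77 − (1/2)·(49.0833 + 39.4583) = 32.7292.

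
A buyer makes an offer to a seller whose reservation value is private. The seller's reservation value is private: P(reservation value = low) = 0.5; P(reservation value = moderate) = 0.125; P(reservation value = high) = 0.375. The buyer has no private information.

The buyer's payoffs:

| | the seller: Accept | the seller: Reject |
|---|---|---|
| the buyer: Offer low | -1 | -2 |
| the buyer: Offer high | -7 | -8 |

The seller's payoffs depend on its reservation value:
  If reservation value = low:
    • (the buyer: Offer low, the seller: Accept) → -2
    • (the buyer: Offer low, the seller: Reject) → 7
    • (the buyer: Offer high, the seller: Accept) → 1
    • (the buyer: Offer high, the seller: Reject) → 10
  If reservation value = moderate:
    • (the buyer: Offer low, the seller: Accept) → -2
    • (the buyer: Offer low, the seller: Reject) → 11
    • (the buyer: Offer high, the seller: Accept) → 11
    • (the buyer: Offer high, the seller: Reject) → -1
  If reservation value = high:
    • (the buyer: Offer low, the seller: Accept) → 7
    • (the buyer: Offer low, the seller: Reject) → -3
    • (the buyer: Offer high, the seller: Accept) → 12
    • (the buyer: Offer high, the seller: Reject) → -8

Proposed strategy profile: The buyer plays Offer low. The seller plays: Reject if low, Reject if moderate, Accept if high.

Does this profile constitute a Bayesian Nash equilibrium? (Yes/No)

Yes

The buyer plays Offer low: E[Offer low] = 0.5·(-2) + 0.125·(-2) + 0.375·(-1) = -1.625; E[Offer high] = -7.625. Best-responding. ✓
The seller (reservation value low), facing Offer low: Accept gives -2, Reject gives 7. Proposed Reject is best. ✓
The seller (reservation value moderate), facing Offer low: Accept gives -2, Reject gives 11. Proposed Reject is best. ✓
The seller (reservation value high), facing Offer low: Accept gives 7, Reject gives -3. Proposed Accept is best. ✓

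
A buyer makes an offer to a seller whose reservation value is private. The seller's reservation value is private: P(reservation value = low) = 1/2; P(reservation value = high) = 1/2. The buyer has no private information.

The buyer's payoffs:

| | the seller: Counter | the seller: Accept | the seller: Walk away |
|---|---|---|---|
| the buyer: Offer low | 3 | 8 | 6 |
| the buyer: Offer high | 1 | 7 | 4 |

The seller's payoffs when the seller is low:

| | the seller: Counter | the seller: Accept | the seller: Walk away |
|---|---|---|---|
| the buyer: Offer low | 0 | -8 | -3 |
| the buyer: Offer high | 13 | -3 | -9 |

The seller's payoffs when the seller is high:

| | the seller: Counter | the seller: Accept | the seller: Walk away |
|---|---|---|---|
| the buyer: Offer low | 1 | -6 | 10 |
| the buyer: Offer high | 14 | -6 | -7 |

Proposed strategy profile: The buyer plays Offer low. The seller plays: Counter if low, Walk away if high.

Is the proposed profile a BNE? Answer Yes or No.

Yes

The buyer plays Offer low: E[Offer low] = 1/2·(3) + 1/2·(6) = 9/2; E[Offer high] = 5/2. Best-responding. ✓
The seller (reservation value low), facing Offer low: Counter gives 0, Accept gives -8, Walk away gives -3. Proposed Counter is best. ✓
The seller (reservation value high), facing Offer low: Counter gives 1, Accept gives -6, Walk away gives 10. Proposed Walk away is best. ✓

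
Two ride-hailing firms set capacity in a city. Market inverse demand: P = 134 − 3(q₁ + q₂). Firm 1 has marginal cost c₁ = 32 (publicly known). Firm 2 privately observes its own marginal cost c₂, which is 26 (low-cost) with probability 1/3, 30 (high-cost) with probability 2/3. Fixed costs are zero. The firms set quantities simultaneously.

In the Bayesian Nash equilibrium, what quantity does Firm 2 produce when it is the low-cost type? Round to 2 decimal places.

12.52

Type-c best response for Firm 2: q₂(c) = (134 − c)/6 − q₁/2.
Firm 1 maximizes expected profit; its first-order condition is 134 − 6q₁ − 3E[q₂] − 32 = 0.
Substituting E[q₂] and solving: E[c₂] = 28.6667, so q₁ = (134 − 2·32 + 28.6667)/9 = 10.963.
q₂(low-cost) = (134 − 26 − 3·10.963)/6 = 12.5185.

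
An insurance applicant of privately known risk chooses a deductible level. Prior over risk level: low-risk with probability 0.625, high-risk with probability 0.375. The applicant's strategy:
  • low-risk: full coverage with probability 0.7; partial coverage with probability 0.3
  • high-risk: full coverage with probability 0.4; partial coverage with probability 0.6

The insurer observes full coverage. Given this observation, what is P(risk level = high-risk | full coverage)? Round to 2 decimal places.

0.26

Apply Bayes' rule using the sender's strategy as the likelihood.
P(full coverage) = 0.625·0.7 + 0.375·0.4 = 0.5875
P(high-risk | full coverage) = (0.375·0.4) / 0.5875 = 0.15 / 0.5875 = 0.255319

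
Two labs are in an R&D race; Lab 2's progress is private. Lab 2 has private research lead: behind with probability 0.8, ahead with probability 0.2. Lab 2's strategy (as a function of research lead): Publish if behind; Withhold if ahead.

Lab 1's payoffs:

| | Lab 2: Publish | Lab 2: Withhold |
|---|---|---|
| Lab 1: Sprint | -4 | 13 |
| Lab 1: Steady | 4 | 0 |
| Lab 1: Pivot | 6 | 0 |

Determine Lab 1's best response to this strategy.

Compute Lab 1's expected payoff for each action, taking the expectation over Lab 2's type.
E[Sprint] = 0.8·(-4) + 0.2·(13) = -0.6
E[Steady] = 0.8·(4) + 0.2·(0) = 3.2
E[Pivot] = 0.8·(6) + 0.2·(0) = 4.8
Best response: Pivot (4.8 is the largest).

Pivot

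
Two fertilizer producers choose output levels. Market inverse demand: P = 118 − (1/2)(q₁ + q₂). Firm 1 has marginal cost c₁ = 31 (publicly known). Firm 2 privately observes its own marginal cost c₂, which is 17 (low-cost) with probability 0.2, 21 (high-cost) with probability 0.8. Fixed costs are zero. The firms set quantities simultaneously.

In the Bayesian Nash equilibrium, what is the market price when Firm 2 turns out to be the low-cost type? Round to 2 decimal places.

Type-c best response for Firm 2: q₂(c) = (118 − c) − q₁/2.
Firm 1 maximizes expected profit; its first-order condition is 118 − q₁ − (1/2)E[q₂] − 31 = 0.
Substituting E[q₂] and solving: E[c₂] = 20.2, so q₁ = (118 − 2·31 + 20.2)/(3/2) = 50.8.
q₂(low-cost) = 75.6, so P = 118 − (1/2)·(50.8 + 75.6) = 54.8.

54.80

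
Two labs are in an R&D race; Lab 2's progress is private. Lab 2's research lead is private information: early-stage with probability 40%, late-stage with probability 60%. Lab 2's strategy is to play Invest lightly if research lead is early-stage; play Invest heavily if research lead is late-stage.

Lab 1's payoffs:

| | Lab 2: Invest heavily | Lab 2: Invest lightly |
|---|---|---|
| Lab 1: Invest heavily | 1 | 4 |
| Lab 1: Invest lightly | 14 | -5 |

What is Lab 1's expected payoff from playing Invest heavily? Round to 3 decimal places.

E[Invest heavily] = 0.4·4 + 0.6·1 = 1.6 + 0.6 = 2.2

2.200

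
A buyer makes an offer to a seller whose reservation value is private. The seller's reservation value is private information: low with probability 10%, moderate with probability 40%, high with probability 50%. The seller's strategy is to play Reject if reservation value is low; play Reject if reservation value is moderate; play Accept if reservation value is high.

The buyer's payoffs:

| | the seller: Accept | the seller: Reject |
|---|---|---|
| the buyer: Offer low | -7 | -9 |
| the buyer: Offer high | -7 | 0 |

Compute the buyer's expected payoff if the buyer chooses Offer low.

-8

Take the expectation over the seller's reservation value, weighting each type's action by its prior probability.
E[Offer low] = 0.1·(-9) + 0.4·(-9) + 0.5·(-7) = (-0.9) + (-3.6) + (-3.5) = -8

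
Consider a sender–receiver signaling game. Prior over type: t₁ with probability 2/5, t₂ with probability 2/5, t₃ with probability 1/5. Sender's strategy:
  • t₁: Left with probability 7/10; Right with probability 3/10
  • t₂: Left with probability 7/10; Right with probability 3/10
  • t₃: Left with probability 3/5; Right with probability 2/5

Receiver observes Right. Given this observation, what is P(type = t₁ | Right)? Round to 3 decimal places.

0.375

P(Right) = (2/5)·(3/10) + (2/5)·(3/10) + (1/5)·(2/5) = 8/25
P(t₁ | Right) = ((2/5)·(3/10)) / (8/25) = (3/25) / (8/25) = 3/8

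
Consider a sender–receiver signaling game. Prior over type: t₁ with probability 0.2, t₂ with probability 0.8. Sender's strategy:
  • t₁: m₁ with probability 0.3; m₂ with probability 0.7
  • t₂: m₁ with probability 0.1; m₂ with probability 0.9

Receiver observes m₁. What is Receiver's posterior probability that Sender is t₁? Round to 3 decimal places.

0.429

P(m₁) = 0.2·0.3 + 0.8·0.1 = 0.14
P(t₁ | m₁) = (0.2·0.3) / 0.14 = 0.06 / 0.14 = 0.428571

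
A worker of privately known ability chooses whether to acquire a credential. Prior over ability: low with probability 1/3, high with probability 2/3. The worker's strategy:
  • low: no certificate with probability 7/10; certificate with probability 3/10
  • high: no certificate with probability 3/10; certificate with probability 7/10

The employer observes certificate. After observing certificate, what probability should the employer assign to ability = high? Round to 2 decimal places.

0.82

P(certificate) = (1/3)·(3/10) + (2/3)·(7/10) = 17/30
P(high | certificate) = ((2/3)·(7/10)) / (17/30) = (7/15) / (17/30) = 14/17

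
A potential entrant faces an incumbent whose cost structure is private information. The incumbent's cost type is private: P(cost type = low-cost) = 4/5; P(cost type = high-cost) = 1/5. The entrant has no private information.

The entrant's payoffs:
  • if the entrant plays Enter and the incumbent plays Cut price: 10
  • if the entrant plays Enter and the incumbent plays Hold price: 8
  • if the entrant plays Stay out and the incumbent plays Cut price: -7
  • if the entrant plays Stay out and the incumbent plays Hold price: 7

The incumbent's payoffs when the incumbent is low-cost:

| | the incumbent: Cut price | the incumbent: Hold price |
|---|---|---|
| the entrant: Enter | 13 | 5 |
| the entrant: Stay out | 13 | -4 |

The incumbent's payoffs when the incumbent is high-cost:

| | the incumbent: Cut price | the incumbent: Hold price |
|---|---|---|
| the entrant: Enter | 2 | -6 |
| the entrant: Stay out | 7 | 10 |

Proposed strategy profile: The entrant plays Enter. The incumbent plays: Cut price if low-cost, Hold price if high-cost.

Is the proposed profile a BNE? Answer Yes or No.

The entrant plays Enter: E[Enter] = 4/5·(10) + 1/5·(8) = 48/5; E[Stay out] = -21/5. Best-responding. ✓
The incumbent (cost type low-cost), facing Enter: Cut price gives 13, Hold price gives 5. Proposed Cut price is best. ✓
The incumbent (cost type high-cost), facing Enter: Cut price gives 2, Hold price gives -6. Proposed Hold price is not best — profitable deviation exists. ✗

No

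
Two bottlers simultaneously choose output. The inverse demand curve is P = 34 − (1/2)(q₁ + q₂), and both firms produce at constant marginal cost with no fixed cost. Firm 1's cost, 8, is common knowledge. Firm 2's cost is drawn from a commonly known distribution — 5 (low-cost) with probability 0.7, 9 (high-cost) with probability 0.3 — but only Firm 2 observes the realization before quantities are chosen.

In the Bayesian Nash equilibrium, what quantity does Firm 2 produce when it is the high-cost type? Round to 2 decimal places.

Firm 2 with cost c maximizes (34 − (1/2)(q₁+q₂) − c)·q₂, giving q₂(c) = (34 − c − (1/2)q₁).
E[c₂] = 0.7·5 + 0.3·9 = 6.2
Firm 1's FOC against E[q₂] yields q₁ = (34 − 2·8 + E[c₂])/(3/2) = (34 − 16 + 6.2)/(3/2) = 16.1333.
q₂(high-cost) = (34 − 9 − (1/2)·16.1333) = 16.9333.

16.93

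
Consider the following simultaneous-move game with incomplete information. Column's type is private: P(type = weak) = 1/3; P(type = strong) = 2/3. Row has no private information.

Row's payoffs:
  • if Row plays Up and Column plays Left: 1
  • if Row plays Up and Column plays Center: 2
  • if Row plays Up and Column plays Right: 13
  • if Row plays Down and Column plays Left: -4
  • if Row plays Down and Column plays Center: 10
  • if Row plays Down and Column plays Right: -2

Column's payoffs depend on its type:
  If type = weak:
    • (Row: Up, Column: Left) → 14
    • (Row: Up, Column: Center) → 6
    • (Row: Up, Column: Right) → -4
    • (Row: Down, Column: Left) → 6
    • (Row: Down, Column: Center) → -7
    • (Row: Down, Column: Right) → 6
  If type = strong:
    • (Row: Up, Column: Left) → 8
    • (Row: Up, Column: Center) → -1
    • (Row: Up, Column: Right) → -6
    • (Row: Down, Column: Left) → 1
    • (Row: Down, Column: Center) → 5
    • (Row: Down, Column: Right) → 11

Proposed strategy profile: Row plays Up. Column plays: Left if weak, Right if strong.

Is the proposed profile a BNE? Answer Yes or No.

No

Row plays Up: E[Up] = 1/3·(1) + 2/3·(13) = 9; E[Down] = -8/3. Best-responding. ✓
Column (type weak), facing Up: Left gives 14, Center gives 6, Right gives -4. Proposed Left is best. ✓
Column (type strong), facing Up: Left gives 8, Center gives -1, Right gives -6. Proposed Right is not best — profitable deviation exists. ✗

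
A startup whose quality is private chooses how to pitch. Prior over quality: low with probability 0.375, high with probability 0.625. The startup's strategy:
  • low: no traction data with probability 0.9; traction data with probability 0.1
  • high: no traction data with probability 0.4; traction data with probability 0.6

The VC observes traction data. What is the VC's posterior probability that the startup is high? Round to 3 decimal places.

P(traction data) = 0.375·0.1 + 0.625·0.6 = 0.4125
P(high | traction data) = (0.625·0.6) / 0.4125 = 0.375 / 0.4125 = 0.909091

0.909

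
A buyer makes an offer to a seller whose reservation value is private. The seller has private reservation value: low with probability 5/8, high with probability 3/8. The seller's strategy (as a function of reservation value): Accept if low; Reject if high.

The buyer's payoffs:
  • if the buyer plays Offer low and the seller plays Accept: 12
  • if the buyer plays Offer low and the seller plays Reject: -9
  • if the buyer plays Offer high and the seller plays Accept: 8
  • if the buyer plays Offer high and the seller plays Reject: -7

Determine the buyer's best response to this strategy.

Offer low

Compute the buyer's expected payoff for each action, taking the expectation over the seller's type.
E[Offer low] = 5/8·(12) + 3/8·(-9) = 33/8
E[Offer high] = 5/8·(8) + 3/8·(-7) = 19/8
Best response: Offer low (33/8 is the largest).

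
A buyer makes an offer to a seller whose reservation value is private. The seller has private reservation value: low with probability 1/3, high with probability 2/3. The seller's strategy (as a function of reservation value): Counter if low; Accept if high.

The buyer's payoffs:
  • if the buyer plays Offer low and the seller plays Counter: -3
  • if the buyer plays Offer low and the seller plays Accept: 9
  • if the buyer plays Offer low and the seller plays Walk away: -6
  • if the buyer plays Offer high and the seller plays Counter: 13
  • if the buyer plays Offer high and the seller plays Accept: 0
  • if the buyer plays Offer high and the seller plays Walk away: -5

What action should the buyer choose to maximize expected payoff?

E[Offer low] = 1/3·(-3) + 2/3·(9) = 5
E[Offer high] = 1/3·(13) + 2/3·(0) = 13/3
Best response: Offer low (5 is the largest).

Offer low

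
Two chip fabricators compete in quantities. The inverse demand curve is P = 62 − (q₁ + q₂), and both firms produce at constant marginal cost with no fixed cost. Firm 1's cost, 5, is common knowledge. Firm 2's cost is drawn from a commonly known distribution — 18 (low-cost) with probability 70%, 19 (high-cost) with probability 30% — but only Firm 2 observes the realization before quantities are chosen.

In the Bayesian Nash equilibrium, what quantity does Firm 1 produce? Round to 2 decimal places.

Type-c best response for Firm 2: q₂(c) = (62 − c)/2 − q₁/2.
Firm 1 maximizes expected profit; its first-order condition is 62 − 2q₁ − E[q₂] − 5 = 0.
Substituting E[q₂] and solving: E[c₂] = 18.3, so q₁ = (62 − 2·5 + 18.3)/3 = 23.4333.

23.43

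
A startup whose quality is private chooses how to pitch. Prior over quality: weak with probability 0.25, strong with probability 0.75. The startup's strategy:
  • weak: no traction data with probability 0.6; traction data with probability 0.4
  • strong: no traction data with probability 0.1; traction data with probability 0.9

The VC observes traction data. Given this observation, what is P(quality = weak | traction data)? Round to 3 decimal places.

0.129

Apply Bayes' rule using the sender's strategy as the likelihood.
P(traction data) = 0.25·0.4 + 0.75·0.9 = 0.775
P(weak | traction data) = (0.25·0.4) / 0.775 = 0.1 / 0.775 = 0.129032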